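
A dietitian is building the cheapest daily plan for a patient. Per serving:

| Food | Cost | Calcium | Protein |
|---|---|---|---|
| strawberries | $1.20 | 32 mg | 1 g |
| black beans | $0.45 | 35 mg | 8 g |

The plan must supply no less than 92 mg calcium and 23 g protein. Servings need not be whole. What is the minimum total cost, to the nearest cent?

$1.29

A basic optimal solution has at most two foods positive. Try each food alone and each pair with both targets met exactly.
strawberries only: max(92/32, 23/1) = 23 servings → $27.60.
black beans only: max(92/35, 23/8) = 2.875 servings → $1.29.
strawberries + black beans with both targets exact would need a negative amount; discard.
So the least-cost plan costs $1.29.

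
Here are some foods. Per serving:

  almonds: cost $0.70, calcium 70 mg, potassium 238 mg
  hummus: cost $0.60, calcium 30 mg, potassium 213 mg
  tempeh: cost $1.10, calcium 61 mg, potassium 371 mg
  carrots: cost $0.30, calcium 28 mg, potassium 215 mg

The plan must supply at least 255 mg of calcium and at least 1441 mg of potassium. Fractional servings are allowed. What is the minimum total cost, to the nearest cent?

$2.65

A basic optimal solution has at most two foods positive. Try each food alone and each pair with both targets met exactly.
almonds only: max(255/70, 1441/238) = 6.055 servings → $4.24.
hummus only: max(255/30, 1441/213) = 8.5 servings → $5.10.
tempeh only: max(255/61, 1441/371) = 4.18 servings → $4.60.
carrots only: max(255/28, 1441/215) = 9.107 servings → $2.73.
almonds + hummus with both tight: 1.427 servings and 5.171 servings → $4.10.
almonds + tempeh with both tight: 0.5854 servings and 3.509 servings → $4.27.
almonds + carrots with both tight: 1.726 servings and 4.791 servings → $2.65.
hummus + tempeh with both targets exact would need a negative amount; discard.
hummus + carrots: the both-tight solution has a negative serving — not a feasible corner.
tempeh + carrots: intersection lies outside the first quadrant.
The minimum over all feasible corners is $2.65.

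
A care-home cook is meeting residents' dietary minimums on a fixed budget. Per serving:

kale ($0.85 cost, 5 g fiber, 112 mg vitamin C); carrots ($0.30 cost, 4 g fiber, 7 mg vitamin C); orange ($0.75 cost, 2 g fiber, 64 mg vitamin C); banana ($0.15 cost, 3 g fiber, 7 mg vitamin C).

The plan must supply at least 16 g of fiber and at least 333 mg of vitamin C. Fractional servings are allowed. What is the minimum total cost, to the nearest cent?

$2.57

For a min-cost LP with two ≥-constraints, a basic feasible solution has at most two positive variables.
kale only: max(16/5, 333/112) = 3.2 servings → $2.72.
carrots only: max(16/4, 333/7) = 47.57 servings → $14.27.
orange only: max(16/2, 333/64) = 8 servings → $6.00.
banana only: max(16/3, 333/7) = 47.57 servings → $7.14.
kale + carrots with both tight: 2.954 servings and 0.3075 servings → $2.60.
kale + orange: intersection lies outside the first quadrant.
kale + banana with both tight: 2.947 servings and 0.4219 servings → $2.57.
carrots + orange with both tight: 1.479 servings and 5.041 servings → $4.22.
carrots + banana with both targets exact would need a negative amount; discard.
orange + banana with both tight: 4.983 servings and 2.011 servings → $4.04.
The minimum over all feasible corners is $2.57.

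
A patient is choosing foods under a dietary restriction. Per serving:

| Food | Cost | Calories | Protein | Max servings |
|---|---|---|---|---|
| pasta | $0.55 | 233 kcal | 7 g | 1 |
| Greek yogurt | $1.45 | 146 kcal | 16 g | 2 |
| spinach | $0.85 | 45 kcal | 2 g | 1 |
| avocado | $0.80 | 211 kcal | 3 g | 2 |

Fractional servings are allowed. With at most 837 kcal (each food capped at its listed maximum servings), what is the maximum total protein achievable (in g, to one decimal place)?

Protein per kcal: Greek yogurt 0.1096, spinach 0.04444, pasta 0.03004, avocado 0.01422.
Take 2 servings of Greek yogurt: uses 292 kcal, +32.0 g protein (running total 32.0 g).
Take 1 serving of spinach: uses 45 kcal, +2.0 g protein (running total 34.0 g).
Take 1 serving of pasta: uses 233 kcal, +7.0 g protein (running total 41.0 g).
Take 1.265 servings of avocado: uses 267 kcal, +3.8 g protein (running total 44.8 g).
Filling greedily by protein-per-kcal is optimal for one linear limit, giving 44.8 g.

44.8 g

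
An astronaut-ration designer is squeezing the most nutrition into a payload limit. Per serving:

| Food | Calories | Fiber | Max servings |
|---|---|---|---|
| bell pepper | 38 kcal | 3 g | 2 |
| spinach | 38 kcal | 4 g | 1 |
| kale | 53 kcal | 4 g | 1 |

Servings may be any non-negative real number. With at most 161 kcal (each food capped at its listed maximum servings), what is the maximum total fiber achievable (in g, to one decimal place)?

13.5 g

Fiber per kcal: spinach 0.1053, bell pepper 0.07895, kale 0.07547.
Take 1 serving of spinach: uses 38 kcal, +4.0 g fiber (running total 4.0 g).
Take 2 servings of bell pepper: uses 76 kcal, +6.0 g fiber (running total 10.0 g).
Take 0.8868 servings of kale: uses 47 kcal, +3.5 g fiber (running total 13.5 g).
Filling greedily by fiber-per-kcal is optimal for one linear limit, giving 13.5 g.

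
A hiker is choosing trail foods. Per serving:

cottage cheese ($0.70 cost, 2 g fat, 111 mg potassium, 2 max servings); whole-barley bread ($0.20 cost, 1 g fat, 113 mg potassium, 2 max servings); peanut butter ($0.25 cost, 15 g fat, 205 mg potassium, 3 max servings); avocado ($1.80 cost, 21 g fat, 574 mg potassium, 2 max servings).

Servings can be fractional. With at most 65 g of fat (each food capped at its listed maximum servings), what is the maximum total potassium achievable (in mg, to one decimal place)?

1828.3 mg

Potassium per g fat: whole-barley bread 113, cottage cheese 55.5, avocado 27.33, peanut butter 13.67.
Take 2 servings of whole-barley bread: uses 2 g fat, +226.0 mg potassium (running total 226.0 mg).
Take 2 servings of cottage cheese: uses 4 g fat, +222.0 mg potassium (running total 448.0 mg).
Take 2 servings of avocado: uses 42 g fat, +1148.0 mg potassium (running total 1596.0 mg).
Take 1.133 servings of peanut butter: uses 17 g fat, +232.3 mg potassium (running total 1828.3 mg).
Greedy by best ratio exhausts the fat allowance optimally: 1828.3 mg.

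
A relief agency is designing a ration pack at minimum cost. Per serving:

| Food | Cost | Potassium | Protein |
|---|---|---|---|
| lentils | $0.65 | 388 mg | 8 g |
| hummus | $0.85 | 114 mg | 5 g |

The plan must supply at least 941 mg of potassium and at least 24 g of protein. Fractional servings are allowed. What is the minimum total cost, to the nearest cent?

$1.95

Minimising a linear cost over {potassium ≥ 941, protein ≥ 24, servings ≥ 0} — the optimum is at a vertex, using one or two foods.
lentils only: max(941/388, 24/8) = 3 servings → $1.95.
hummus only: max(941/114, 24/5) = 8.254 servings → $7.02.
lentils + hummus with both tight: 1.915 servings and 1.735 servings → $2.72.
The minimum over all feasible corners is $1.95.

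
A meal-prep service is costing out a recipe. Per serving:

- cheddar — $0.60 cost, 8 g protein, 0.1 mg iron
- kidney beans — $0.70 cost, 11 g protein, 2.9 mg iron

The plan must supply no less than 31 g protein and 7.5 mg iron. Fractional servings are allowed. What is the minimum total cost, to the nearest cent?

cheddar only: max(31/8, 7.5/0.1) = 75 servings → $45.00.
kidney beans only: max(31/11, 7.5/2.9) = 2.818 servings → $1.97.
cheddar + kidney beans with both tight: 0.3348 servings and 2.575 servings → $2.00.
Cheapest feasible corner: $1.97.

$1.97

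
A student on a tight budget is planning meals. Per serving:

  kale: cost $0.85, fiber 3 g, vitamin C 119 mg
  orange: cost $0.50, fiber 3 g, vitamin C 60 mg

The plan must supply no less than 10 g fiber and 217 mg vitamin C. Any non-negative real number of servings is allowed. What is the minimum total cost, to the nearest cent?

$1.77

Minimising a linear cost over {fiber ≥ 10, vitamin C ≥ 217, servings ≥ 0} — the optimum is at a vertex, using one or two foods.
kale only: max(10/3, 217/119) = 3.333 servings → $2.83.
orange only: max(10/3, 217/60) = 3.617 servings → $1.81.
kale + orange with both tight: 0.2881 servings and 3.045 servings → $1.77.
Cheapest feasible corner: $1.77.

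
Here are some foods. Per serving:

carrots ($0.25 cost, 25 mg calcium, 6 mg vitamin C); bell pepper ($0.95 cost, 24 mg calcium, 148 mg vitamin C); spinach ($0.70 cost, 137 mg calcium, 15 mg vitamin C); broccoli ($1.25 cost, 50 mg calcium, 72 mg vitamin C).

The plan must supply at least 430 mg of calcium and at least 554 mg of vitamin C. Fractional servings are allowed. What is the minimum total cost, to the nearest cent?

carrots only: max(430/25, 554/6) = 92.33 servings → $23.08.
bell pepper only: max(430/24, 554/148) = 17.92 servings → $17.02.
spinach only: max(430/137, 554/15) = 36.93 servings → $25.85.
broccoli only: max(430/50, 554/72) = 8.6 servings → $10.75.
carrots + bell pepper with both tight: 14.16 servings and 3.169 servings → $6.55.
carrots + spinach with both targets exact would need a negative amount; discard.
carrots + broccoli with both tight: 2.173 servings and 7.513 servings → $9.94.
bell pepper + spinach with both tight: 3.487 servings and 2.528 servings → $5.08.
bell pepper + broccoli with both targets exact would need a negative amount; discard.
spinach + broccoli with both tight: 0.3577 servings and 7.62 servings → $9.78.
So the least-cost plan costs $5.08.

$5.08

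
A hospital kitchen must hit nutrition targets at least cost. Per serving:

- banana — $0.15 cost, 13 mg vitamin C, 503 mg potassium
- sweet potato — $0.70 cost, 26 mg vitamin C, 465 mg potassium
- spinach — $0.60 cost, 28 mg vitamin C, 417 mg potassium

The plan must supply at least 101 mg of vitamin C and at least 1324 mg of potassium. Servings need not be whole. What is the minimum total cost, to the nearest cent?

$1.17

The cheapest plan sits at a corner of the feasible region — with two constraints it uses at most two foods.
banana only: max(101/13, 1324/503) = 7.769 servings → $1.17.
sweet potato only: max(101/26, 1324/465) = 3.885 servings → $2.72.
spinach only: max(101/28, 1324/417) = 3.607 servings → $2.16.
banana + sweet potato: intersection lies outside the first quadrant.
banana + spinach with both targets exact would need a negative amount; discard.
sweet potato + spinach with both targets exact would need a negative amount; discard.
So the least-cost plan costs $1.17.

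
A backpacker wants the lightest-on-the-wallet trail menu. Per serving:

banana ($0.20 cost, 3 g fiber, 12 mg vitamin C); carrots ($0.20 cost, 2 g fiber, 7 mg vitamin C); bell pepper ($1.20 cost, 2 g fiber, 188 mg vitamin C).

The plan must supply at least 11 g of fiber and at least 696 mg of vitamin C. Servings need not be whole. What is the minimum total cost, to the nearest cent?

An LP optimum is at a vertex; with two nutrient constraints at most two foods are used. Check each candidate.
banana only: max(11/3, 696/12) = 58 servings → $11.60.
carrots only: max(11/2, 696/7) = 99.43 servings → $19.89.
bell pepper only: max(11/2, 696/188) = 5.5 servings → $6.60.
banana + carrots with both targets exact would need a negative amount; discard.
banana + bell pepper with both tight: 1.252 servings and 3.622 servings → $4.60.
carrots + bell pepper with both tight: 1.867 servings and 3.633 servings → $4.73.
So the least-cost plan costs $4.60.

$4.60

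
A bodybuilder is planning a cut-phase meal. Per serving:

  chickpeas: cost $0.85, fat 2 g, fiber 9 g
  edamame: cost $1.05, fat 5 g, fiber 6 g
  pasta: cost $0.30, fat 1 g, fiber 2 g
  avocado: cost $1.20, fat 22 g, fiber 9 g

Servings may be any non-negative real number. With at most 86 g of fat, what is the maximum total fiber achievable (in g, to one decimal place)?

387.0 g

Fiber per g fat: chickpeas 4.5, pasta 2, edamame 1.2, avocado 0.4091.
With no serving limits, spend the whole fat allowance on chickpeas: 86 g / 2 g × 9 g = 387.0 g.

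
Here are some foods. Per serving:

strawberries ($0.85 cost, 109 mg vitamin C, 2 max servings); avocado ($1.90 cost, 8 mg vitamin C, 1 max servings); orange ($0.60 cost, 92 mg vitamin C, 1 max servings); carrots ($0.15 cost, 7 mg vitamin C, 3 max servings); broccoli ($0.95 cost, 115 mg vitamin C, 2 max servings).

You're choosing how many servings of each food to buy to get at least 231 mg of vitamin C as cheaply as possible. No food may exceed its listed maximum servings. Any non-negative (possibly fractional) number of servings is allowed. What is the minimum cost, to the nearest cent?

$1.68

Cost per mg of vitamin C: orange $0.0065, strawberries $0.0078, broccoli $0.0083, carrots $0.0214, avocado $0.2375.
Take 1 serving of orange: +92.0 mg vitamin C for $0.60 (total $0.60, still need 139.0 mg).
Take 1.275 servings of strawberries: +139.0 mg vitamin C for $1.08 (total $1.68, still need 0.0 mg).
Filling from the cheapest source first is optimal under one linear minimum: $1.68.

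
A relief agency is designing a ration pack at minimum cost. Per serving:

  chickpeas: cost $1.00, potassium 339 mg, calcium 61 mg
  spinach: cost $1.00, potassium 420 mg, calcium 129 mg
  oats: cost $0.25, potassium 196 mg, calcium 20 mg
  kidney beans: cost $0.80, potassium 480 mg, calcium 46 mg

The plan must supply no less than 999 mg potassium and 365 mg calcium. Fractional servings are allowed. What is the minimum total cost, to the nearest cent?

Check every corner: each single food scaled to meet both minima, and each pair solved so both constraints bind.
chickpeas only: max(999/339, 365/61) = 5.984 servings → $5.98.
spinach only: max(999/420, 365/129) = 2.829 servings → $2.83.
oats only: max(999/196, 365/20) = 18.25 servings → $4.56.
kidney beans only: max(999/480, 365/46) = 7.935 servings → $6.35.
chickpeas + spinach with both targets exact would need a negative amount; discard.
chickpeas + oats with both targets exact would need a negative amount; discard.
chickpeas + kidney beans with both targets exact would need a negative amount; discard.
spinach + oats with both targets exact would need a negative amount; discard.
spinach + kidney beans: intersection lies outside the first quadrant.
oats + kidney beans: intersection lies outside the first quadrant.
So the least-cost plan costs $2.83.

$2.83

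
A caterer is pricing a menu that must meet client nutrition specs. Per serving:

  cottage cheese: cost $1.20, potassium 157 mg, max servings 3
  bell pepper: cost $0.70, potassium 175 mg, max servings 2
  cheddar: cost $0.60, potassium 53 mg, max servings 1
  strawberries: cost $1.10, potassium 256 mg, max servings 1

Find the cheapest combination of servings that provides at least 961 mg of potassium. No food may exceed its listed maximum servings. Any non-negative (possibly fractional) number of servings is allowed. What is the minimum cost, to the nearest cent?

$5.21

Cost per mg of potassium: bell pepper $0.0040, strawberries $0.0043, cottage cheese $0.0076, cheddar $0.0113.
Take 2 servings of bell pepper: +350.0 mg potassium for $1.40 (total $1.40, still need 611.0 mg).
Take 1 serving of strawberries: +256.0 mg potassium for $1.10 (total $2.50, still need 355.0 mg).
Take 2.261 servings of cottage cheese: +355.0 mg potassium for $2.71 (total $5.21, still need 0.0 mg).
Greedy by cheapest-per-mg is optimal for a single linear constraint, so the minimum cost is $5.21.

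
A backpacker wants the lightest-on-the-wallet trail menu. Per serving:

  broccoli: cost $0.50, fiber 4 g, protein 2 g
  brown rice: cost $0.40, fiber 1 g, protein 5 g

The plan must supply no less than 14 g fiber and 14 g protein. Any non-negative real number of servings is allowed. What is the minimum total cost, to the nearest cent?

Two binding constraints pin down two serving amounts, so the optimal mix uses at most two foods. The candidates are each food alone (scaled to the tighter of fiber/protein) and each pair with both constraints tight.
broccoli only: max(14/4, 14/2) = 7 servings → $3.50.
brown rice only: max(14/1, 14/5) = 14 servings → $5.60.
broccoli + brown rice with both tight: 3.111 servings and 1.556 servings → $2.18.
So the least-cost plan costs $2.18.

$2.18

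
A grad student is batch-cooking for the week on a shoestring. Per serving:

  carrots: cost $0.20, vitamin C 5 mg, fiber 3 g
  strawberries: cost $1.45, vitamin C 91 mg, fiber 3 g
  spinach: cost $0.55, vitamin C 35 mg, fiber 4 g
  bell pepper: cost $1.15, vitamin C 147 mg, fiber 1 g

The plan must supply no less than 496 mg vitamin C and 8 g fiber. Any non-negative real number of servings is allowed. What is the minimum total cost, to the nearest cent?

$4.13

carrots only: max(496/5, 8/3) = 99.2 servings → $19.84.
strawberries only: max(496/91, 8/3) = 5.451 servings → $7.90.
spinach only: max(496/35, 8/4) = 14.17 servings → $7.79.
bell pepper only: max(496/147, 8/1) = 8 servings → $9.20.
carrots + strawberries: the both-tight solution has a negative serving — not a feasible corner.
carrots + spinach with both targets exact would need a negative amount; discard.
carrots + bell pepper with both tight: 1.56 servings and 3.321 servings → $4.13.
strawberries + spinach with both targets exact would need a negative amount; discard.
strawberries + bell pepper with both tight: 1.943 servings and 2.171 servings → $5.31.
spinach + bell pepper with both tight: 1.23 servings and 3.081 servings → $4.22.
Cheapest feasible corner: $4.13.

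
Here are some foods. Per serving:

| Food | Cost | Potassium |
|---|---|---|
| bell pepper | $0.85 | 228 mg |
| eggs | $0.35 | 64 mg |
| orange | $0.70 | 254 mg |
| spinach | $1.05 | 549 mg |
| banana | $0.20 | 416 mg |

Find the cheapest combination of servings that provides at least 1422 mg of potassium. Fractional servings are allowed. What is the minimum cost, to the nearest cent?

Cost per mg of potassium: banana $0.0005, spinach $0.0019, orange $0.0028, bell pepper $0.0037, eggs $0.0055.
With no serving limits, use only banana: 1422 mg / 416 mg = 3.418 servings × $0.20 = $0.68.

$0.68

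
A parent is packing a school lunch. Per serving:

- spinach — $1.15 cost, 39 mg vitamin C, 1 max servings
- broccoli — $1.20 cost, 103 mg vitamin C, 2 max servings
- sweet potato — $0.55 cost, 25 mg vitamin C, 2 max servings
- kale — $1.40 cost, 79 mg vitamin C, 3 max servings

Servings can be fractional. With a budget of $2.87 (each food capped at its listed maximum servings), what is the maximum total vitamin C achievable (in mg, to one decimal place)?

232.5 mg

Vitamin C per dollar: broccoli 85.83, kale 56.43, sweet potato 45.45, spinach 33.91.
Take 2 servings of broccoli: spends $2.40, +206.0 mg vitamin C (running total 206.0 mg).
Take 0.3357 servings of kale: spends $0.47, +26.5 mg vitamin C (running total 232.5 mg).
Filling greedily by vitamin C-per-dollar is optimal for one linear limit, giving 232.5 mg.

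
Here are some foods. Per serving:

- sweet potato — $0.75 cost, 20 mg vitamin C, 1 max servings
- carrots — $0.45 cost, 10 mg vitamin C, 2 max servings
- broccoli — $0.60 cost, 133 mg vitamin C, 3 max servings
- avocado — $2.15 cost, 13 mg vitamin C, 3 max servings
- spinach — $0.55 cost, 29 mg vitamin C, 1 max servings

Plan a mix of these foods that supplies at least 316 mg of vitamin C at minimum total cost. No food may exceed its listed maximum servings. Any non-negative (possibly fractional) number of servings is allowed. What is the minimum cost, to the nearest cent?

Cost per mg of vitamin C: broccoli $0.0045, spinach $0.0190, sweet potato $0.0375, carrots $0.0450, avocado $0.1654.
Take 2.376 servings of broccoli: +316.0 mg vitamin C for $1.43 (total $1.43, still need 0.0 mg).
Filling from the cheapest source first is optimal under one linear minimum: $1.43.

$1.43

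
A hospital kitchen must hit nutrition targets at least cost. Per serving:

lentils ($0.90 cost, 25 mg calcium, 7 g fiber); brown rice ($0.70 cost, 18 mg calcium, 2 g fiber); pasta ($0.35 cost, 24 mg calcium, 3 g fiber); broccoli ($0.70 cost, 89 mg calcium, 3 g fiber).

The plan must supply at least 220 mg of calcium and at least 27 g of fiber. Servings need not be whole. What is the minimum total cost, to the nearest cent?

An LP optimum is at a vertex; with two nutrient constraints at most two foods are used. Check each candidate.
lentils only: max(220/25, 27/7) = 8.8 servings → $7.92.
brown rice only: max(220/18, 27/2) = 13.5 servings → $9.45.
pasta only: max(220/24, 27/3) = 9.167 servings → $3.21.
broccoli only: max(220/89, 27/3) = 9 servings → $6.30.
lentils + brown rice with both tight: 0.6053 servings and 11.38 servings → $8.51.
lentils + pasta with both targets exact would need a negative amount; discard.
lentils + broccoli with both tight: 3.181 servings and 1.578 servings → $3.97.
brown rice + pasta with both tight: 2 servings and 7.667 servings → $4.08.
brown rice + broccoli with both targets exact would need a negative amount; discard.
pasta + broccoli with both tight: 8.938 servings and 0.06154 servings → $3.17.
Cheapest feasible corner: $3.17.

$3.17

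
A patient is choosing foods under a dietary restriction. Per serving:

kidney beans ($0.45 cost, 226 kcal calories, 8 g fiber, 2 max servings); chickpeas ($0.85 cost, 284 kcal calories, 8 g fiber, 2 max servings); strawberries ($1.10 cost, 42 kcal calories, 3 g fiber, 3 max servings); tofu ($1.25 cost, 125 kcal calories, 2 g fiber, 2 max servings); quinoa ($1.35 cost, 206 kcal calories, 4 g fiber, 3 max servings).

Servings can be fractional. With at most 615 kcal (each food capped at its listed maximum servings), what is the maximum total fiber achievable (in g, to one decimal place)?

26.0 g

Fiber per kcal: strawberries 0.07143, kidney beans 0.0354, chickpeas 0.02817, quinoa 0.01942, tofu 0.016.
Take 3 servings of strawberries: uses 126 kcal, +9.0 g fiber (running total 9.0 g).
Take 2 servings of kidney beans: uses 452 kcal, +16.0 g fiber (running total 25.0 g).
Take 0.1303 servings of chickpeas: uses 37 kcal, +1.0 g fiber (running total 26.0 g).
Greedy by best ratio exhausts the calories allowance optimally: 26.0 g.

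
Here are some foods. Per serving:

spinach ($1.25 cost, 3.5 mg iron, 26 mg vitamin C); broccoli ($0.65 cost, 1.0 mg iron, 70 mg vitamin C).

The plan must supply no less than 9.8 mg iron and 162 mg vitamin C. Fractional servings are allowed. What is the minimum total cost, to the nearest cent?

An LP optimum is at a vertex; with two nutrient constraints at most two foods are used. Check each candidate.
spinach only: max(9.8/3.5, 162/26) = 6.231 servings → $7.79.
broccoli only: max(9.8/1.0, 162/70) = 9.8 servings → $6.37.
spinach + broccoli with both tight: 2.393 servings and 1.426 servings → $3.92.
Cheapest feasible corner: $3.92.

$3.92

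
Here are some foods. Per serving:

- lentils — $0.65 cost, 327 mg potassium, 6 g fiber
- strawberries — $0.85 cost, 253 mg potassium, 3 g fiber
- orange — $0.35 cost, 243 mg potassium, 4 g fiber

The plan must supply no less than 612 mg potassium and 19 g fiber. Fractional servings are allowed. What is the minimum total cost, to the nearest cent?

For a min-cost LP with two ≥-constraints, a basic feasible solution has at most two positive variables.
lentils only: max(612/327, 19/6) = 3.167 servings → $2.06.
strawberries only: max(612/253, 19/3) = 6.333 servings → $5.38.
orange only: max(612/243, 19/4) = 4.75 servings → $1.66.
lentils + strawberries with both targets exact would need a negative amount; discard.
lentils + orange with both targets exact would need a negative amount; discard.
strawberries + orange: the both-tight solution has a negative serving — not a feasible corner.
The minimum over all feasible corners is $1.66.

$1.66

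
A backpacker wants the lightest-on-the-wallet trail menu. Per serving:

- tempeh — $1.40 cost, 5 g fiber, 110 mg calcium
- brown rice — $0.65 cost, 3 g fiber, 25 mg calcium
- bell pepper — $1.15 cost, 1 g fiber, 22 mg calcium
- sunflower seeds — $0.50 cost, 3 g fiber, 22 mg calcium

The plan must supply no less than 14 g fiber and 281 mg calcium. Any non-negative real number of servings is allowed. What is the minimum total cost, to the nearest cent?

tempeh only: max(14/5, 281/110) = 2.8 servings → $3.92.
brown rice only: max(14/3, 281/25) = 11.24 servings → $7.31.
bell pepper only: max(14/1, 281/22) = 14 servings → $16.10.
sunflower seeds only: max(14/3, 281/22) = 12.77 servings → $6.39.
tempeh + brown rice with both tight: 2.405 servings and 0.6585 servings → $3.79.
tempeh + bell pepper (both tight): parallel constraints — no distinct corner.
tempeh + sunflower seeds with both tight: 2.432 servings and 0.6136 servings → $3.71.
brown rice + bell pepper with both tight: 0.6585 servings and 12.02 servings → $14.26.
brown rice + sunflower seeds: the both-tight solution has a negative serving — not a feasible corner.
bell pepper + sunflower seeds with both tight: 12.16 servings and 0.6136 servings → $14.29.
Cheapest feasible corner: $3.71.

$3.71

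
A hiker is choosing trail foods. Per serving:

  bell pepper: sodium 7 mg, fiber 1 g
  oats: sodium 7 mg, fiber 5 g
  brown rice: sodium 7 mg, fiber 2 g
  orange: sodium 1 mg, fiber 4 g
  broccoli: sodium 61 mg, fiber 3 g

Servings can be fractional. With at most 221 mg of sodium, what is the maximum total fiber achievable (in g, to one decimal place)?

884.0 g

Fiber per mg sodium: orange 4, oats 0.7143, brown rice 0.2857, bell pepper 0.1429, broccoli 0.04918.
With no serving limits, spend the whole sodium allowance on orange: 221 mg / 1 mg × 4 g = 884.0 g.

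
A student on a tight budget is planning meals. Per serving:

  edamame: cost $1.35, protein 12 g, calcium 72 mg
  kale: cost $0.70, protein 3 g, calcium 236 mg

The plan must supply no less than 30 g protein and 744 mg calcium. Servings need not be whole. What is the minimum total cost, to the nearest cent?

edamame only: max(30/12, 744/72) = 10.33 servings → $13.95.
kale only: max(30/3, 744/236) = 10 servings → $7.00.
edamame + kale with both tight: 1.853 servings and 2.587 servings → $4.31.
Cheapest feasible corner: $4.31.

$4.31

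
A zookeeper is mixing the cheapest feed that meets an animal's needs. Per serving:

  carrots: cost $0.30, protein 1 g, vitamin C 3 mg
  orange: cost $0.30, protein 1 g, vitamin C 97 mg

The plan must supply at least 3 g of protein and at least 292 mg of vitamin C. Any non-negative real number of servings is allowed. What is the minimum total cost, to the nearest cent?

This is a tiny linear program; its minimum lies at a vertex of the feasible set. List the vertices and price them.
carrots only: max(3/1, 292/3) = 97.33 servings → $29.20.
orange only: max(3/1, 292/97) = 3.01 servings → $0.90.
carrots + orange: intersection lies outside the first quadrant.
Cheapest feasible corner: $0.90.

$0.90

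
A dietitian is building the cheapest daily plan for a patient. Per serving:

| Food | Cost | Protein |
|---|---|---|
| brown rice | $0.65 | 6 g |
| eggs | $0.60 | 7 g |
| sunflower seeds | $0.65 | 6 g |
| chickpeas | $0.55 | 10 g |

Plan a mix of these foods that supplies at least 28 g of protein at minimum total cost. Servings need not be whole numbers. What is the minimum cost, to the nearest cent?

$1.54

Cost per g of protein: chickpeas $0.0550, eggs $0.0857, brown rice $0.1083, sunflower seeds $0.1083.
With no serving limits, use only chickpeas: 28 g / 10 g = 2.8 servings × $0.55 = $1.54.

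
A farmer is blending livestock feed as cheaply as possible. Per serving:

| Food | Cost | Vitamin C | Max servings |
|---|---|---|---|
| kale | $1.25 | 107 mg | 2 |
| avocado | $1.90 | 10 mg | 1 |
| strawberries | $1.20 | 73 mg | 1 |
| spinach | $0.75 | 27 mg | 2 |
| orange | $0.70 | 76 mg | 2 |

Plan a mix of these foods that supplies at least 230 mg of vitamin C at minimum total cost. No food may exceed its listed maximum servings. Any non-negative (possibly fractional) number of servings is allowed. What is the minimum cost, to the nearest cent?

$2.31

Cost per mg of vitamin C: orange $0.0092, kale $0.0117, strawberries $0.0164, spinach $0.0278, avocado $0.1900.
Take 2 servings of orange: +152.0 mg vitamin C for $1.40 (total $1.40, still need 78.0 mg).
Take 0.729 servings of kale: +78.0 mg vitamin C for $0.91 (total $2.31, still need 0.0 mg).
Greedy by cheapest-per-mg is optimal for a single linear constraint, so the minimum cost is $2.31.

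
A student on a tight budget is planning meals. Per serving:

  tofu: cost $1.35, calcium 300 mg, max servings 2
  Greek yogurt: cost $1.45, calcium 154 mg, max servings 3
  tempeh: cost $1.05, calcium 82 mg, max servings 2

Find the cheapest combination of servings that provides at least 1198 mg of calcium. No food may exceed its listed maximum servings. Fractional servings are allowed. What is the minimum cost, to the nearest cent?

$8.79

Cost per mg of calcium: tofu $0.0045, Greek yogurt $0.0094, tempeh $0.0128.
Take 2 servings of tofu: +600.0 mg calcium for $2.70 (total $2.70, still need 598.0 mg).
Take 3 servings of Greek yogurt: +462.0 mg calcium for $4.35 (total $7.05, still need 136.0 mg).
Take 1.659 servings of tempeh: +136.0 mg calcium for $1.74 (total $8.79, still need 0.0 mg).
Filling from the cheapest source first is optimal under one linear minimum: $8.79.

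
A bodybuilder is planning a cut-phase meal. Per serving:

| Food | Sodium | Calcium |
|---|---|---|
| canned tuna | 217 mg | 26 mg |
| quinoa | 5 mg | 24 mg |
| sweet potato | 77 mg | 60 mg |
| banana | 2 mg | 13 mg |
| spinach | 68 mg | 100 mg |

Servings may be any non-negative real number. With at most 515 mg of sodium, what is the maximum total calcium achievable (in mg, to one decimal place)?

Calcium per mg sodium: banana 6.5, quinoa 4.8, spinach 1.471, sweet potato 0.7792, canned tuna 0.1198.
With no serving limits, spend the whole sodium allowance on banana: 515 mg / 2 mg × 13 mg = 3347.5 mg.

3347.5 mg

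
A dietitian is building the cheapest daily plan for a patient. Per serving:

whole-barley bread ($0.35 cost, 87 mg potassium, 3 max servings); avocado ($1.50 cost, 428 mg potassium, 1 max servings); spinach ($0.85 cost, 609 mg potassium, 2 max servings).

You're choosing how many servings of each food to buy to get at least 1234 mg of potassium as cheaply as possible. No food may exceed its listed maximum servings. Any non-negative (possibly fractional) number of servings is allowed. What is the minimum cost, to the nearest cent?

$1.76

Cost per mg of potassium: spinach $0.0014, avocado $0.0035, whole-barley bread $0.0040.
Take 2 servings of spinach: +1218.0 mg potassium for $1.70 (total $1.70, still need 16.0 mg).
Take 0.03738 servings of avocado: +16.0 mg potassium for $0.06 (total $1.76, still need 0.0 mg).
Filling from the cheapest source first is optimal under one linear minimum: $1.76.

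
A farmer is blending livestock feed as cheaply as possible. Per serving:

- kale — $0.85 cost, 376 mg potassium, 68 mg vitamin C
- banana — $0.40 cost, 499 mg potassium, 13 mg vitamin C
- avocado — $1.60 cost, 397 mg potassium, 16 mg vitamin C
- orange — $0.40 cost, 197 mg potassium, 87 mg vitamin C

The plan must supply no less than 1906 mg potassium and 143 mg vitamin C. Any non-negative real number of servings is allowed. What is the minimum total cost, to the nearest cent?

kale only: max(1906/376, 143/68) = 5.069 servings → $4.31.
banana only: max(1906/499, 143/13) = 11 servings → $4.40.
avocado only: max(1906/397, 143/16) = 8.938 servings → $14.30.
orange only: max(1906/197, 143/87) = 9.675 servings → $3.87.
kale + banana with both tight: 1.604 servings and 2.611 servings → $2.41.
kale + avocado with both tight: 1.252 servings and 3.615 servings → $6.85.
kale + orange: the both-tight solution has a negative serving — not a feasible corner.
banana + avocado: intersection lies outside the first quadrant.
banana + orange with both tight: 3.37 servings and 1.14 servings → $1.80.
avocado + orange with both tight: 4.386 servings and 0.8371 servings → $7.35.
So the least-cost plan costs $1.80.

$1.80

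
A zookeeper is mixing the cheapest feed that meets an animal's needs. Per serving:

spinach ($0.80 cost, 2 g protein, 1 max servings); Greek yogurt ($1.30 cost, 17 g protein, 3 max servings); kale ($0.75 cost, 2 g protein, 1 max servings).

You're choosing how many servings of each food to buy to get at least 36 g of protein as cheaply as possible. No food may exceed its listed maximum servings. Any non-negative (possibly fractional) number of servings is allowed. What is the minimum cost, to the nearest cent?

$2.75

Cost per g of protein: Greek yogurt $0.0765, kale $0.3750, spinach $0.4000.
Take 2.118 servings of Greek yogurt: +36.0 g protein for $2.75 (total $2.75, still need 0.0 g).
Greedy by cheapest-per-g is optimal for a single linear constraint, so the minimum cost is $2.75.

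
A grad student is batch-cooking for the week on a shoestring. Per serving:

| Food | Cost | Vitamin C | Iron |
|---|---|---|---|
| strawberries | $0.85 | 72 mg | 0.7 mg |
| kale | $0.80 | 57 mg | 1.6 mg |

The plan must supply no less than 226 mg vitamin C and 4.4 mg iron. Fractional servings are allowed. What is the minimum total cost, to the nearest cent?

$2.94

With two linear requirements the optimum uses one or two foods; enumerate the corners.
strawberries only: max(226/72, 4.4/0.7) = 6.286 servings → $5.34.
kale only: max(226/57, 4.4/1.6) = 3.965 servings → $3.17.
strawberries + kale with both tight: 1.471 servings and 2.106 servings → $2.94.
The minimum over all feasible corners is $2.94.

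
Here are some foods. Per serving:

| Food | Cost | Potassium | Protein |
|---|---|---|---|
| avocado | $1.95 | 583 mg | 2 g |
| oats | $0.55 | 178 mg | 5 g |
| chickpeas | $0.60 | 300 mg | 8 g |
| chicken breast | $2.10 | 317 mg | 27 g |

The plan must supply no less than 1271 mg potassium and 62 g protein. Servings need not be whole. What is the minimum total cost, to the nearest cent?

Check every corner: each single food scaled to meet both minima, and each pair solved so both constraints bind.
avocado only: max(1271/583, 62/2) = 31 servings → $60.45.
oats only: max(1271/178, 62/5) = 12.4 servings → $6.82.
chickpeas only: max(1271/300, 62/8) = 7.75 servings → $4.65.
chicken breast only: max(1271/317, 62/27) = 4.009 servings → $8.42.
avocado + oats: intersection lies outside the first quadrant.
avocado + chickpeas: intersection lies outside the first quadrant.
avocado + chicken breast with both tight: 0.9706 servings and 2.224 servings → $6.56.
oats + chickpeas with both targets exact would need a negative amount; discard.
oats + chicken breast with both tight: 4.552 servings and 1.453 servings → $5.56.
chickpeas + chicken breast with both tight: 2.635 servings and 1.515 servings → $4.76.
So the least-cost plan costs $4.65.

$4.65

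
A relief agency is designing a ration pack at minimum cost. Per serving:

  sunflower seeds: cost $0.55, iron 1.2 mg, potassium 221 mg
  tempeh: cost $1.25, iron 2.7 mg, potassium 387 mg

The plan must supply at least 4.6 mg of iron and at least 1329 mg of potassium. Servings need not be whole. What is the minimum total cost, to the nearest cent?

For a min-cost LP with two ≥-constraints, a basic feasible solution has at most two positive variables.
sunflower seeds only: max(4.6/1.2, 1329/221) = 6.014 servings → $3.31.
tempeh only: max(4.6/2.7, 1329/387) = 3.434 servings → $4.29.
sunflower seeds + tempeh: intersection lies outside the first quadrant.
Cheapest feasible corner: $3.31.

$3.31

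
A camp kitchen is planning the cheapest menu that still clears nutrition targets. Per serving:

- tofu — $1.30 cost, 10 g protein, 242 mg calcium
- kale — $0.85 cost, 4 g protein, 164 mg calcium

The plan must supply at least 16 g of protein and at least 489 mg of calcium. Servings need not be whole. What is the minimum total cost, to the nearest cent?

$2.58

The cheapest plan sits at a corner of the feasible region — with two constraints it uses at most two foods.
tofu only: max(16/10, 489/242) = 2.021 servings → $2.63.
kale only: max(16/4, 489/164) = 4 servings → $3.40.
tofu + kale with both tight: 0.994 servings and 1.515 servings → $2.58.
So the least-cost plan costs $2.58.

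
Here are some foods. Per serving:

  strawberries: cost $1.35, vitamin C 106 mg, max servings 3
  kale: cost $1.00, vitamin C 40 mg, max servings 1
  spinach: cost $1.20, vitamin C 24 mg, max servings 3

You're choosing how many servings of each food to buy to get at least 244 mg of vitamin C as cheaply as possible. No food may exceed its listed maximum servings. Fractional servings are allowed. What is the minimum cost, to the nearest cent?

Cost per mg of vitamin C: strawberries $0.0127, kale $0.0250, spinach $0.0500.
Take 2.302 servings of strawberries: +244.0 mg vitamin C for $3.11 (total $3.11, still need 0.0 mg).
Filling from the cheapest source first is optimal under one linear minimum: $3.11.

$3.11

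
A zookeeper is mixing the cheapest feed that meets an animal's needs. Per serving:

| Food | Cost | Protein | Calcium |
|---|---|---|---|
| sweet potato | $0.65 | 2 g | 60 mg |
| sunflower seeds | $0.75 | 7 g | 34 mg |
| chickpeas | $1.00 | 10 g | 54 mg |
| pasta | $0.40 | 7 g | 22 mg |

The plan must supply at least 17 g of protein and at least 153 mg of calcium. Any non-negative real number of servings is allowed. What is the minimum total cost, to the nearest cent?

An LP optimum is at a vertex; with two nutrient constraints at most two foods are used. Check each candidate.
sweet potato only: max(17/2, 153/60) = 8.5 servings → $5.53.
sunflower seeds only: max(17/7, 153/34) = 4.5 servings → $3.38.
chickpeas only: max(17/10, 153/54) = 2.833 servings → $2.83.
pasta only: max(17/7, 153/22) = 6.955 servings → $2.78.
sweet potato + sunflower seeds with both tight: 1.401 servings and 2.028 servings → $2.43.
sweet potato + chickpeas with both tight: 1.244 servings and 1.451 servings → $2.26.
sweet potato + pasta with both tight: 1.854 servings and 1.899 servings → $1.96.
sunflower seeds + chickpeas: the both-tight solution has a negative serving — not a feasible corner.
sunflower seeds + pasta: intersection lies outside the first quadrant.
chickpeas + pasta: intersection lies outside the first quadrant.
The minimum over all feasible corners is $1.96.

$1.96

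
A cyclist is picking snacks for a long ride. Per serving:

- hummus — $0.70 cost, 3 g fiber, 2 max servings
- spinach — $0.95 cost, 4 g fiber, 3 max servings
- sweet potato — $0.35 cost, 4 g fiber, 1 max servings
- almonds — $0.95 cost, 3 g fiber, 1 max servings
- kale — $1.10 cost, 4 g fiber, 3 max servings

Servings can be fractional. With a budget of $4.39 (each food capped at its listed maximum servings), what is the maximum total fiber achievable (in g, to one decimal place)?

21.1 g

Fiber per dollar: sweet potato 11.43, hummus 4.286, spinach 4.211, kale 3.636, almonds 3.158.
Take 1 serving of sweet potato: spends $0.35, +4.0 g fiber (running total 4.0 g).
Take 2 servings of hummus: spends $1.40, +6.0 g fiber (running total 10.0 g).
Take 2.779 servings of spinach: spends $2.64, +11.1 g fiber (running total 21.1 g).
Filling greedily by fiber-per-dollar is optimal for one linear limit, giving 21.1 g.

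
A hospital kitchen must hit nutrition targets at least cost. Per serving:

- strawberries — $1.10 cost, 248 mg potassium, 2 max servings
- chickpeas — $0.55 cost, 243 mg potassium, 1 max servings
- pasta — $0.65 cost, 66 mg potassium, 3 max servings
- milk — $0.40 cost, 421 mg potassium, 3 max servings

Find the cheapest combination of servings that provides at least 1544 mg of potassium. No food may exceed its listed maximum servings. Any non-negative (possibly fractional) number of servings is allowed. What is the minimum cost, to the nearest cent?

$1.92

Cost per mg of potassium: milk $0.0010, chickpeas $0.0023, strawberries $0.0044, pasta $0.0098.
Take 3 servings of milk: +1263.0 mg potassium for $1.20 (total $1.20, still need 281.0 mg).
Take 1 serving of chickpeas: +243.0 mg potassium for $0.55 (total $1.75, still need 38.0 mg).
Take 0.1532 servings of strawberries: +38.0 mg potassium for $0.17 (total $1.92, still need 0.0 mg).
Greedy by cheapest-per-mg is optimal for a single linear constraint, so the minimum cost is $1.92.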